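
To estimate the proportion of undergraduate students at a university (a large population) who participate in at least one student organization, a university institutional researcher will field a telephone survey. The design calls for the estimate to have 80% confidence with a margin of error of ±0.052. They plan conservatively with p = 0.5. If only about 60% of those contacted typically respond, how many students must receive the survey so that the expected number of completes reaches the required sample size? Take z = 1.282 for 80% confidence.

Completed interviews needed: n₀ = 1.282² × 0.2500 / 0.052² ≈ 151.95 → 152.
At a 60% response rate, contacts needed = 152 / 0.60 ≈ 253.33 → 254.

254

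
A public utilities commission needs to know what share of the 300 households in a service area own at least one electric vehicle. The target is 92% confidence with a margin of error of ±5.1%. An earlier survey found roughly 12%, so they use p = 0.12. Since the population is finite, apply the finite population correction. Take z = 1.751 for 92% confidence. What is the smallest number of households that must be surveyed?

89

Unadjusted: n₀ = 1.751² × 0.12 × 0.88 / 0.051² ≈ 124.48, so n₀ = 125.
Finite population correction with N = 300: n = n₀ / (1 + (n₀−1)/N) = 125 / (1 + 124/300) = 125 / 1.4133 ≈ 88.44.
Rounding up, n = 89.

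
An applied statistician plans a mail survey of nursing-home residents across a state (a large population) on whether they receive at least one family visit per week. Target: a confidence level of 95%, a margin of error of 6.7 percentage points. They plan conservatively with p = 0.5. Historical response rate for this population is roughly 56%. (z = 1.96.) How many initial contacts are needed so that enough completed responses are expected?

383

Completed interviews needed: n₀ = 1.96² × 0.2500 / 0.067² ≈ 213.95 → 214.
At a 56% response rate, contacts needed = 214 / 0.56 ≈ 382.14 → 383.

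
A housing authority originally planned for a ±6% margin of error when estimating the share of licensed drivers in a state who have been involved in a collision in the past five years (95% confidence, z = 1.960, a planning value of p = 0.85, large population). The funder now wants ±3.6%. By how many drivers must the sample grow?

At ±6%: n = 1.960² × 0.1275 / 0.060² ≈ 136.06 → 137.
At ±3.6%: n = 1.960² × 0.1275 / 0.036² ≈ 377.94 → 378.
Additional respondents: 378 − 137 = 241.

241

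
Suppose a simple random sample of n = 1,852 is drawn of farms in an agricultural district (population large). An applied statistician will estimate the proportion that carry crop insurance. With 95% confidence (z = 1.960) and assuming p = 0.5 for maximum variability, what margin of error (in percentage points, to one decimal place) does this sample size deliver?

2.3

SE(p̂) = √[p(1−p)/n] = √[0.2500/1852] = 0.01162.
E = z × SE = 1.960 × 0.01162 = 0.02277, or 2.3 percentage points.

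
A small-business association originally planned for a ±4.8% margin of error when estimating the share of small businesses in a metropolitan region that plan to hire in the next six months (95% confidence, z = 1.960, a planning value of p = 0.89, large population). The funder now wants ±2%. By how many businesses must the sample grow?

At ±4.8%: n = 1.960² × 0.0979 / 0.048² ≈ 163.23 → 164.
At ±2%: n = 1.960² × 0.0979 / 0.020² ≈ 940.23 → 941.
Additional respondents: 941 − 164 = 777.

777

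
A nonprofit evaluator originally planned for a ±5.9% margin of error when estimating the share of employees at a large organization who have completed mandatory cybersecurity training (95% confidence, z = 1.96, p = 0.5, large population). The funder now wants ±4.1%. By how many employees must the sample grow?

296

At ±5.9%: n = 1.96² × 0.2500 / 0.059² ≈ 275.90 → 276.
At ±4.1%: n = 1.96² × 0.2500 / 0.041² ≈ 571.33 → 572.
Additional respondents: 572 − 276 = 296.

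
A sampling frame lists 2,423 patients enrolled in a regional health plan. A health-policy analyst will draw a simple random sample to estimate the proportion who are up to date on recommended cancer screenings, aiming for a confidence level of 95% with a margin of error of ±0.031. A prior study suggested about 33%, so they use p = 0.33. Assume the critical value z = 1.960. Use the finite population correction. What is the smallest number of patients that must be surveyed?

Unadjusted: n₀ = 1.960² × 0.33 × 0.67 / 0.031² ≈ 883.85, so n₀ = 884.
Finite population correction with N = 2,423: n = n₀ / (1 + (n₀−1)/N) = 884 / (1 + 883/2423) = 884 / 1.3644 ≈ 647.89.
Rounding up, n = 648.

648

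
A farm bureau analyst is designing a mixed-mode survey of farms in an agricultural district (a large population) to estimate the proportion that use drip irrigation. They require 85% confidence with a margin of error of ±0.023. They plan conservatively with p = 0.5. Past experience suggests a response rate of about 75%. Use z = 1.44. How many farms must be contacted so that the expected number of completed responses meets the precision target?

1307

Completed interviews needed: n₀ = 1.44² × 0.2500 / 0.023² ≈ 979.96 → 980.
At a 75% response rate, contacts needed = 980 / 0.75 ≈ 1306.67 → 1307.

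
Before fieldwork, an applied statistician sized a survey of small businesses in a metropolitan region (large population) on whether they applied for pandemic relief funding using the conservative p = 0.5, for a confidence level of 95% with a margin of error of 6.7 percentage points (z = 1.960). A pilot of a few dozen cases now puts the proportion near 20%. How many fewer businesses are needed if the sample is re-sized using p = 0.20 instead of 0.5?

77

Conservative (p = 0.5): n = 1.960² × 0.25 / 0.067² ≈ 213.95 → 214.
Using p = 0.20: p(1−p) = 0.1600, so n = 1.960² × 0.1600 / 0.067² ≈ 136.92 → 137.
Reduction: 214 − 137 = 77.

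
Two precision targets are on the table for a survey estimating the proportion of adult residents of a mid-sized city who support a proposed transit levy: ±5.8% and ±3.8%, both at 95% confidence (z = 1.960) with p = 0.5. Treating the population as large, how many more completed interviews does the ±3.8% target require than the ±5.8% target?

At ±5.8%: n = 1.960² × 0.2500 / 0.058² ≈ 285.49 → 286.
At ±3.8%: n = 1.960² × 0.2500 / 0.038² ≈ 665.10 → 666.
Additional respondents: 666 − 286 = 380.

380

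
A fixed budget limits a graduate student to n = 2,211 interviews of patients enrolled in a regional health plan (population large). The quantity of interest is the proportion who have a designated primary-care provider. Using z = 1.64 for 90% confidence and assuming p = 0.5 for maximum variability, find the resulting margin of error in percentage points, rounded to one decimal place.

SE(p̂) = √[p(1−p)/n] = √[0.2500/2211] = 0.01063.
E = z × SE = 1.64 × 0.01063 = 0.01744, or 1.7 percentage points.

1.7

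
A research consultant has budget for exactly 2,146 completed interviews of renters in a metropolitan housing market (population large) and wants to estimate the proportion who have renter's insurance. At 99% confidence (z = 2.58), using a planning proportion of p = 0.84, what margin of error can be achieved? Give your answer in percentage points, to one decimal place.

SE(p̂) = √[p(1−p)/n] = √[0.1344/2146] = 0.00791.
E = z × SE = 2.58 × 0.00791 = 0.02042, or 2.0 percentage points.

2.0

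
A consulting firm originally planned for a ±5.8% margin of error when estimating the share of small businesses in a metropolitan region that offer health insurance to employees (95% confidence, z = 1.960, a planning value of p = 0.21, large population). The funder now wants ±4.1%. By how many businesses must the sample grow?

190

At ±5.8%: n = 1.960² × 0.1659 / 0.058² ≈ 189.45 → 190.
At ±4.1%: n = 1.960² × 0.1659 / 0.041² ≈ 379.13 → 380.
Additional respondents: 380 − 190 = 190.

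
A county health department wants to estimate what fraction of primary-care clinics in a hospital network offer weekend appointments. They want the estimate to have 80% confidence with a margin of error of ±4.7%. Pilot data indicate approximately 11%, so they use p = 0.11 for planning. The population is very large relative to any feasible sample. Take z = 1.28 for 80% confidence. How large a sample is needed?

With p = 0.11, p(1−p) = 0.0979.
n = z²·p(1−p)/E² = 1.28² × 0.0979 / 0.047² = 1.6384 × 0.0979 / 0.002209 ≈ 72.61.
Rounding up gives n = 73.

73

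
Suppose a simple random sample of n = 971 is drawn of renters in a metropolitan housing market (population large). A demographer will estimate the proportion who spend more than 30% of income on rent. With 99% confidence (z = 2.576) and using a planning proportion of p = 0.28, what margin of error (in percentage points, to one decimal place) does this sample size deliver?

SE(p̂) = √[p(1−p)/n] = √[0.2016/971] = 0.01441.
E = z × SE = 2.576 × 0.01441 = 0.03712, or 3.7 percentage points.

3.7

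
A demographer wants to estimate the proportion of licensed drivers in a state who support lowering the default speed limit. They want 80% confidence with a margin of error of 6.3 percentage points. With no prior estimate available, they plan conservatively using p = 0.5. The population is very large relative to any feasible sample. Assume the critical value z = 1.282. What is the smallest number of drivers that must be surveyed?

With p = 0.5, p(1−p) = 0.25.
n = z²·p(1−p)/E² = 1.282² × 0.2500 / 0.063² = 1.6435 × 0.2500 / 0.003969 ≈ 103.52.
Rounding up gives n = 104.

104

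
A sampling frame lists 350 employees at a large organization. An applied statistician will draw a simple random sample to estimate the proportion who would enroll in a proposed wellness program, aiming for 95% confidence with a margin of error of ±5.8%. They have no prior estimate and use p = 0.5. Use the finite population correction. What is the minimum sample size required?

For 95% confidence, z = 1.960.
Unadjusted: n₀ = 1.960² × 0.50 × 0.50 / 0.058² ≈ 285.49, so n₀ = 286.
Finite population correction with N = 350: n = n₀ / (1 + (n₀−1)/N) = 286 / (1 + 285/350) = 286 / 1.8143 ≈ 157.64.
Rounding up, n = 158.

158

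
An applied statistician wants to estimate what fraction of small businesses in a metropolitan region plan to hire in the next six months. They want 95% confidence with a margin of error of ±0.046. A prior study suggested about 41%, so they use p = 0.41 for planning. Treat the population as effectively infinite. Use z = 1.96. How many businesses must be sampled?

440

With p = 0.41, p(1−p) = 0.2419.
n = z²·p(1−p)/E² = 1.96² × 0.2419 / 0.046² = 3.8416 × 0.2419 / 0.002116 ≈ 439.17.
Rounding up gives n = 440.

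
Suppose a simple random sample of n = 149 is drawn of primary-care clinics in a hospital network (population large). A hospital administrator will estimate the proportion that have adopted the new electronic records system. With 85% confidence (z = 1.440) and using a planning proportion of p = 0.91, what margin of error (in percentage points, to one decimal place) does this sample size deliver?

3.4

SE(p̂) = √[p(1−p)/n] = √[0.0819/149] = 0.02344.
E = z × SE = 1.440 × 0.02344 = 0.03376, or 3.4 percentage points.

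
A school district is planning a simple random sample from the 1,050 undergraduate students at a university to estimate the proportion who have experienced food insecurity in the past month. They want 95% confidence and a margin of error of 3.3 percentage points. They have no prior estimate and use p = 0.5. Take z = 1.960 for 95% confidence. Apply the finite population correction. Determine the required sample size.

Unadjusted: n₀ = 1.960² × 0.50 × 0.50 / 0.033² ≈ 881.91, so n₀ = 882.
Finite population correction with N = 1,050: n = n₀ / (1 + (n₀−1)/N) = 882 / (1 + 881/1050) = 882 / 1.8390 ≈ 479.60.
Rounding up, n = 480.

480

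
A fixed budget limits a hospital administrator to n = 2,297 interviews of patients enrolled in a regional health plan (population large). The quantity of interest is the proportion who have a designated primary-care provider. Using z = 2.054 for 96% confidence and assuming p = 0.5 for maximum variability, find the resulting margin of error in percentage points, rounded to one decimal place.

2.1

SE(p̂) = √[p(1−p)/n] = √[0.2500/2297] = 0.01043.
E = z × SE = 2.054 × 0.01043 = 0.02143, or 2.1 percentage points.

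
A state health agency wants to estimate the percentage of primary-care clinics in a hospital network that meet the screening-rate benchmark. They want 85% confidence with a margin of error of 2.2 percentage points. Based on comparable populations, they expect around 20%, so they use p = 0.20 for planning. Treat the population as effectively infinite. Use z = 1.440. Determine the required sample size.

686

With p = 0.20, p(1−p) = 0.1600.
n = z²·p(1−p)/E² = 1.440² × 0.1600 / 0.022² = 2.0736 × 0.1600 / 0.000484 ≈ 685.49.
Rounding up gives n = 686.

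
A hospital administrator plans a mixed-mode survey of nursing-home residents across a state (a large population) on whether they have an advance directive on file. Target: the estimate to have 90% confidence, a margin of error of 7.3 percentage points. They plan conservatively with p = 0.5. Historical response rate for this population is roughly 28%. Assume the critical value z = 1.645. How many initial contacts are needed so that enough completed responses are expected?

Completed interviews needed: n₀ = 1.645² × 0.2500 / 0.073² ≈ 126.95 → 127.
At a 28% response rate, contacts needed = 127 / 0.28 ≈ 453.57 → 454.

454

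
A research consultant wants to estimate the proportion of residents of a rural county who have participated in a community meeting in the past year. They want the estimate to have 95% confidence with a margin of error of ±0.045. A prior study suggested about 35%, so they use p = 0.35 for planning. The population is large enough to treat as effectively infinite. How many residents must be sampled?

For 95% confidence, z = 1.960.
With p = 0.35, p(1−p) = 0.2275.
n = z²·p(1−p)/E² = 1.960² × 0.2275 / 0.045² = 3.8416 × 0.2275 / 0.002025 ≈ 431.59.
Rounding up gives n = 432.

432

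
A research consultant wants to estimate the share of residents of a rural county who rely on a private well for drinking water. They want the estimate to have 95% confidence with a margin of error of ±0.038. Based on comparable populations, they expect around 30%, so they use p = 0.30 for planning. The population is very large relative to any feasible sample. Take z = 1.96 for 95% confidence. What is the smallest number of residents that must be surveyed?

With p = 0.30, p(1−p) = 0.2100.
n = z²·p(1−p)/E² = 1.96² × 0.2100 / 0.038² = 3.8416 × 0.2100 / 0.001444 ≈ 558.68.
Rounding up gives n = 559.

559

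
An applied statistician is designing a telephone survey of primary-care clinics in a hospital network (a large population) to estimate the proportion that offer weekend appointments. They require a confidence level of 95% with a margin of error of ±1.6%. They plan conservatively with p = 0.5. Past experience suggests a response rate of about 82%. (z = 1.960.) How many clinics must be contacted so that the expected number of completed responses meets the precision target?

4576

Completed interviews needed: n₀ = 1.960² × 0.2500 / 0.016² ≈ 3751.56 → 3752.
At an 82% response rate, contacts needed = 3752 / 0.82 ≈ 4575.61 → 4576.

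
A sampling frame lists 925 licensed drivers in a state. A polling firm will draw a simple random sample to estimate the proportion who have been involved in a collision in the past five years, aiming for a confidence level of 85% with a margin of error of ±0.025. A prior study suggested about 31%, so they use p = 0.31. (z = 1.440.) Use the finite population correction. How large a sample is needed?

402

Unadjusted: n₀ = 1.440² × 0.31 × 0.69 / 0.025² ≈ 709.67, so n₀ = 710.
Finite population correction with N = 925: n = n₀ / (1 + (n₀−1)/N) = 710 / (1 + 709/925) = 710 / 1.7665 ≈ 401.93.
Rounding up, n = 402.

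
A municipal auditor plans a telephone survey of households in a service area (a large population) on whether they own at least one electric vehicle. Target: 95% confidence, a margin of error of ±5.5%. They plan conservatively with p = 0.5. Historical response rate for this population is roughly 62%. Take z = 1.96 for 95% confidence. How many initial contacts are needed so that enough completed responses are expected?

513

Completed interviews needed: n₀ = 1.96² × 0.2500 / 0.055² ≈ 317.49 → 318.
At a 62% response rate, contacts needed = 318 / 0.62 ≈ 512.90 → 513.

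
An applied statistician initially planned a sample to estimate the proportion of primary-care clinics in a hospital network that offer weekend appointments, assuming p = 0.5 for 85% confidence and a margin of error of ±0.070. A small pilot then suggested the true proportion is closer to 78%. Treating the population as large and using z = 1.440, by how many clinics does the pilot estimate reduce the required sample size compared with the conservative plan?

33

Conservative (p = 0.5): n = 1.440² × 0.25 / 0.070² ≈ 105.80 → 106.
Using p = 0.78: p(1−p) = 0.1716, so n = 1.440² × 0.1716 / 0.070² ≈ 72.62 → 73.
Reduction: 106 − 73 = 33.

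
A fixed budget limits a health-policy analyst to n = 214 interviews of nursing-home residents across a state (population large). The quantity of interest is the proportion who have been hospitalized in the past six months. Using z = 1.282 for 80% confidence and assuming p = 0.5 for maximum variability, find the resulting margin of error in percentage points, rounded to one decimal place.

SE(p̂) = √[p(1−p)/n] = √[0.2500/214] = 0.03418.
E = z × SE = 1.282 × 0.03418 = 0.04382, or 4.4 percentage points.

4.4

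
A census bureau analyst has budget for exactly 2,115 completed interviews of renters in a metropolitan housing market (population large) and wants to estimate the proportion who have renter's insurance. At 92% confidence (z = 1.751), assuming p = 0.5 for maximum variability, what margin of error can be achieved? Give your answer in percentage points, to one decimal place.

1.9

SE(p̂) = √[p(1−p)/n] = √[0.2500/2115] = 0.01087.
E = z × SE = 1.751 × 0.01087 = 0.01904, or 1.9 percentage points.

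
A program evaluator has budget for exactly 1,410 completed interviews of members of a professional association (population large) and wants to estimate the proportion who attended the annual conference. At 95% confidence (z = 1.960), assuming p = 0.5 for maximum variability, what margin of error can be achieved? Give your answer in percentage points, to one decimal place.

2.6

SE(p̂) = √[p(1−p)/n] = √[0.2500/1410] = 0.01332.
E = z × SE = 1.960 × 0.01332 = 0.02610, or 2.6 percentage points.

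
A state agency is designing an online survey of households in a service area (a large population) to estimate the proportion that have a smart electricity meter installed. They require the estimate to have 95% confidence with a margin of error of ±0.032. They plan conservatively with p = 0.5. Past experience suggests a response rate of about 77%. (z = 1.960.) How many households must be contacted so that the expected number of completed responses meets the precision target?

1219

Completed interviews needed: n₀ = 1.960² × 0.2500 / 0.032² ≈ 937.89 → 938.
At a 77% response rate, contacts needed = 938 / 0.77 ≈ 1218.18 → 1219.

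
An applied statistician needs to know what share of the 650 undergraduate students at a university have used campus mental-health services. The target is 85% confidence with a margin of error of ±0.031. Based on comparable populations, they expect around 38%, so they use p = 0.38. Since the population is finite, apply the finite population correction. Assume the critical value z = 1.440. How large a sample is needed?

Unadjusted: n₀ = 1.440² × 0.38 × 0.62 / 0.031² ≈ 508.37, so n₀ = 509.
Finite population correction with N = 650: n = n₀ / (1 + (n₀−1)/N) = 509 / (1 + 508/650) = 509 / 1.7815 ≈ 285.71.
Rounding up, n = 286.

286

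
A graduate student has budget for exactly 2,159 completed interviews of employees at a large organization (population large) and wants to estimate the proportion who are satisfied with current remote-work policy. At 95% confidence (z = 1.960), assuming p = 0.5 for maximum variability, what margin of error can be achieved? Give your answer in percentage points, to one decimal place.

2.1

SE(p̂) = √[p(1−p)/n] = √[0.2500/2159] = 0.01076.
E = z × SE = 1.960 × 0.01076 = 0.02109, or 2.1 percentage points.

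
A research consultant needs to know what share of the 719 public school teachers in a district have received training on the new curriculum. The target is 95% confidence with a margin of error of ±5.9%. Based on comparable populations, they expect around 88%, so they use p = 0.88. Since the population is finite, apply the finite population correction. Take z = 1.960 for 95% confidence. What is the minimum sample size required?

Unadjusted: n₀ = 1.960² × 0.88 × 0.12 / 0.059² ≈ 116.54, so n₀ = 117.
Finite population correction with N = 719: n = n₀ / (1 + (n₀−1)/N) = 117 / (1 + 116/719) = 117 / 1.1613 ≈ 100.75.
Rounding up, n = 101.

101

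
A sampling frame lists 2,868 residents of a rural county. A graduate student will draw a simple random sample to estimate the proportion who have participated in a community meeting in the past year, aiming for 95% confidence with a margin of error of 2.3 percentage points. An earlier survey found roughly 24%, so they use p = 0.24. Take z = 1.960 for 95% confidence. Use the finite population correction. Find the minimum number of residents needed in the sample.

Unadjusted: n₀ = 1.960² × 0.24 × 0.76 / 0.023² ≈ 1324.59, so n₀ = 1325.
Finite population correction with N = 2,868: n = n₀ / (1 + (n₀−1)/N) = 1325 / (1 + 1324/2868) = 1325 / 1.4616 ≈ 906.51.
Rounding up, n = 907.

907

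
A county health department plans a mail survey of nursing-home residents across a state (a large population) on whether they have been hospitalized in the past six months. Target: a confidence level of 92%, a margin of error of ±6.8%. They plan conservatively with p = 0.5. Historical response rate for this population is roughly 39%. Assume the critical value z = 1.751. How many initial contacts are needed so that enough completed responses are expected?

Completed interviews needed: n₀ = 1.751² × 0.2500 / 0.068² ≈ 165.77 → 166.
At a 39% response rate, contacts needed = 166 / 0.39 ≈ 425.64 → 426.

426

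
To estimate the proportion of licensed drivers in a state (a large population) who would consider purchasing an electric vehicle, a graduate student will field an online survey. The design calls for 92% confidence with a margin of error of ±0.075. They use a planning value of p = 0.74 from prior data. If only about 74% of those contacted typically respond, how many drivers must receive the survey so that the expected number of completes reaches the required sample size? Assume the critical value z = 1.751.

Completed interviews needed: n₀ = 1.751² × 0.1924 / 0.075² ≈ 104.87 → 105.
At a 74% response rate, contacts needed = 105 / 0.74 ≈ 141.89 → 142.

142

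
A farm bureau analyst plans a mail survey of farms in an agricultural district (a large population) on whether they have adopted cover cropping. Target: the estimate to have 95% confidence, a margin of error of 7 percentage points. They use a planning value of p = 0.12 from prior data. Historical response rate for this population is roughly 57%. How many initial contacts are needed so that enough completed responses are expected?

146

For 95% confidence, z = 1.960.
Completed interviews needed: n₀ = 1.960² × 0.1056 / 0.070² ≈ 82.79 → 83.
At a 57% response rate, contacts needed = 83 / 0.57 ≈ 145.61 → 146.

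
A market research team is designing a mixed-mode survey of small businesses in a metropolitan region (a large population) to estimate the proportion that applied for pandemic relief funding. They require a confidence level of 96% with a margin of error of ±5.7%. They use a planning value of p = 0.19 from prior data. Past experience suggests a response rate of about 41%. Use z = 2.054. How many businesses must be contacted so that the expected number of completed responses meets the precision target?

488

Completed interviews needed: n₀ = 2.054² × 0.1539 / 0.057² ≈ 199.84 → 200.
At a 41% response rate, contacts needed = 200 / 0.41 ≈ 487.80 → 488.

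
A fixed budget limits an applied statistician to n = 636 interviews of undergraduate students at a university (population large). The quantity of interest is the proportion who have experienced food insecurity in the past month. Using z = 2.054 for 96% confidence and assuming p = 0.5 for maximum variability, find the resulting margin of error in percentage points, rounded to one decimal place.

4.1

SE(p̂) = √[p(1−p)/n] = √[0.2500/636] = 0.01983.
E = z × SE = 2.054 × 0.01983 = 0.04072, or 4.1 percentage points.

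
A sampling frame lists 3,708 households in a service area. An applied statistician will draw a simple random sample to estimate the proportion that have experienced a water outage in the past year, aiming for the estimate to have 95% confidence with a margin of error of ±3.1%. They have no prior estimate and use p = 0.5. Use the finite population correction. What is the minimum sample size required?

For 95% confidence, z = 1.960.
Unadjusted: n₀ = 1.960² × 0.50 × 0.50 / 0.031² ≈ 999.38, so n₀ = 1000.
Finite population correction with N = 3,708: n = n₀ / (1 + (n₀−1)/N) = 1000 / (1 + 999/3708) = 1000 / 1.2694 ≈ 787.76.
Rounding up, n = 788.

788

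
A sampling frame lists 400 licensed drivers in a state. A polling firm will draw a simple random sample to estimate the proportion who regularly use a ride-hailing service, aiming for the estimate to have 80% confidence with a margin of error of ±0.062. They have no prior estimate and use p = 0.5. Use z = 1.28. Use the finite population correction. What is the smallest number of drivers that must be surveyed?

85

Unadjusted: n₀ = 1.28² × 0.50 × 0.50 / 0.062² ≈ 106.56, so n₀ = 107.
Finite population correction with N = 400: n = n₀ / (1 + (n₀−1)/N) = 107 / (1 + 106/400) = 107 / 1.2650 ≈ 84.58.
Rounding up, n = 85.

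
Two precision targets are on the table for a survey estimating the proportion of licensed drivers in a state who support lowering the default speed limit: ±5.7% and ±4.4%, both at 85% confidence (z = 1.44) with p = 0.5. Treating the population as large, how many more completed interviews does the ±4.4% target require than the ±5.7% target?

108

At ±5.7%: n = 1.44² × 0.2500 / 0.057² ≈ 159.56 → 160.
At ±4.4%: n = 1.44² × 0.2500 / 0.044² ≈ 267.77 → 268.
Additional respondents: 268 − 160 = 108.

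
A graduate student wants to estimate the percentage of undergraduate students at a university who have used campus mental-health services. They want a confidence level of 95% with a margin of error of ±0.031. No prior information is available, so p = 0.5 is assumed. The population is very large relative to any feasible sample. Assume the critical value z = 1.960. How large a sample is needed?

With p = 0.5, p(1−p) = 0.25.
n = z²·p(1−p)/E² = 1.960² × 0.2500 / 0.031² = 3.8416 × 0.2500 / 0.000961 ≈ 999.38.
Rounding up gives n = 1000.

1000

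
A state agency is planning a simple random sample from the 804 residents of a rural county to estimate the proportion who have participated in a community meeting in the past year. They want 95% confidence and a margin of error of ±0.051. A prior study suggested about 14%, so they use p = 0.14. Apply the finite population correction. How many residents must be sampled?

146

For 95% confidence, z = 1.960.
Unadjusted: n₀ = 1.960² × 0.14 × 0.86 / 0.051² ≈ 177.83, so n₀ = 178.
Finite population correction with N = 804: n = n₀ / (1 + (n₀−1)/N) = 178 / (1 + 177/804) = 178 / 1.2201 ≈ 145.88.
Rounding up, n = 146.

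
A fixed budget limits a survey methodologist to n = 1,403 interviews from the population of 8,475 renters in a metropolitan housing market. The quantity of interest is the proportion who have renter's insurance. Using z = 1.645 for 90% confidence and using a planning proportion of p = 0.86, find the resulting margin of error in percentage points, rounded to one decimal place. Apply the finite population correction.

Finite-population factor: (N−n)/(N−1) = (8475−1403)/(8475−1) = 0.8346.
SE(p̂) = √[p(1−p)/n · (N−n)/(N−1)] = √[0.1204/1403 × 0.8346] = 0.00846.
E = z × SE = 1.645 × 0.00846 = 0.01392 ≈ 1.4 percentage points.

1.4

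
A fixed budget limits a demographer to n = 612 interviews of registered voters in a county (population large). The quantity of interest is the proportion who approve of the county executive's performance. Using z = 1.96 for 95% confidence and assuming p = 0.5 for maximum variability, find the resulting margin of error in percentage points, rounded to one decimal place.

SE(p̂) = √[p(1−p)/n] = √[0.2500/612] = 0.02021.
E = z × SE = 1.96 × 0.02021 = 0.03961, or 4.0 percentage points.

4.0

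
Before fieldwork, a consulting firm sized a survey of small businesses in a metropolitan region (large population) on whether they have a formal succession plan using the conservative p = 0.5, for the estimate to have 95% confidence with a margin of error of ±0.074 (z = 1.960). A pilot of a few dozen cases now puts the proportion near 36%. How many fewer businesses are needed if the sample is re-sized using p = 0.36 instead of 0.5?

Conservative (p = 0.5): n = 1.960² × 0.25 / 0.074² ≈ 175.38 → 176.
Using p = 0.36: p(1−p) = 0.2304, so n = 1.960² × 0.2304 / 0.074² ≈ 161.63 → 162.
Reduction: 176 − 162 = 14.

14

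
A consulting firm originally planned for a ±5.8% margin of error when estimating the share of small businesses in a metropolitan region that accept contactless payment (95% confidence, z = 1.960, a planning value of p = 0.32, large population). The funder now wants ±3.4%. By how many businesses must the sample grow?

475

At ±5.8%: n = 1.960² × 0.2176 / 0.058² ≈ 248.49 → 249.
At ±3.4%: n = 1.960² × 0.2176 / 0.034² ≈ 723.12 → 724.
Additional respondents: 724 − 249 = 475.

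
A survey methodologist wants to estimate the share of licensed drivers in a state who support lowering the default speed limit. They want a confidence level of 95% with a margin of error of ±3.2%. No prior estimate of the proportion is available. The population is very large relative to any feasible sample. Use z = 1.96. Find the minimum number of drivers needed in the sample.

938

With no prior estimate, use p = 0.5, giving p(1−p) = 0.25.
n = z²·p(1−p)/E² = 1.96² × 0.2500 / 0.032² = 3.8416 × 0.2500 / 0.001024 ≈ 937.89.
Rounding up gives n = 938.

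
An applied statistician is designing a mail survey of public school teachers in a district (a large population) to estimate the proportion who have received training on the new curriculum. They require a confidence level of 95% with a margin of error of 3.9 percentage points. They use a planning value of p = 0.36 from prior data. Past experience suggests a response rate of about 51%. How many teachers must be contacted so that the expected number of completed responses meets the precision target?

For 95% confidence, z = 1.96.
Completed interviews needed: n₀ = 1.96² × 0.2304 / 0.039² ≈ 581.92 → 582.
At a 51% response rate, contacts needed = 582 / 0.51 ≈ 1141.18 → 1142.

1142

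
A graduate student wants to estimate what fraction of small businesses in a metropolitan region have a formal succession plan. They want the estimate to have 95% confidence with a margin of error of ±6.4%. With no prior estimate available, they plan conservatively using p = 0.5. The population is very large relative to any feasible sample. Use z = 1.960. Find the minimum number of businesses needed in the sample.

235

With p = 0.5, p(1−p) = 0.25.
n = z²·p(1−p)/E² = 1.960² × 0.2500 / 0.064² = 3.8416 × 0.2500 / 0.004096 ≈ 234.47.
Rounding up gives n = 235.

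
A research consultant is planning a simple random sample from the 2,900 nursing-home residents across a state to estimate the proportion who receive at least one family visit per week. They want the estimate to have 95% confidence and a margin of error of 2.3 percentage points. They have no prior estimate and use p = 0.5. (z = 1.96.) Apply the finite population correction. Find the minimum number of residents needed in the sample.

1117

Unadjusted: n₀ = 1.96² × 0.50 × 0.50 / 0.023² ≈ 1815.50, so n₀ = 1816.
Finite population correction with N = 2,900: n = n₀ / (1 + (n₀−1)/N) = 1816 / (1 + 1815/2900) = 1816 / 1.6259 ≈ 1116.95.
Rounding up, n = 1117.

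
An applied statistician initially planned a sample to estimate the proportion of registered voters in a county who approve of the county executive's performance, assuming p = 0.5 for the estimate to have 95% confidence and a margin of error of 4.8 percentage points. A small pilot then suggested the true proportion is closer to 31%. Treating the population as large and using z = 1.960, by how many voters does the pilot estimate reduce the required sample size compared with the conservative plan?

Conservative (p = 0.5): n = 1.960² × 0.25 / 0.048² ≈ 416.84 → 417.
Using p = 0.31: p(1−p) = 0.2139, so n = 1.960² × 0.2139 / 0.048² ≈ 356.65 → 357.
Reduction: 417 − 357 = 60.

60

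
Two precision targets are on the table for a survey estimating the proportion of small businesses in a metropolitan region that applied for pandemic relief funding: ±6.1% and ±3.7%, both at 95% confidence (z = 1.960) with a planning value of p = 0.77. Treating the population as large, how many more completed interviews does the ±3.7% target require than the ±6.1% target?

314

At ±6.1%: n = 1.960² × 0.1771 / 0.061² ≈ 182.84 → 183.
At ±3.7%: n = 1.960² × 0.1771 / 0.037² ≈ 496.97 → 497.
Additional respondents: 497 − 183 = 314.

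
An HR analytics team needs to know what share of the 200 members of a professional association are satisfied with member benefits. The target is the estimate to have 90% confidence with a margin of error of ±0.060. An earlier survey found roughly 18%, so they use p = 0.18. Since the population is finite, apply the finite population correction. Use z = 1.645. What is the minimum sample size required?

72

Unadjusted: n₀ = 1.645² × 0.18 × 0.82 / 0.060² ≈ 110.95, so n₀ = 111.
Finite population correction with N = 200: n = n₀ / (1 + (n₀−1)/N) = 111 / (1 + 110/200) = 111 / 1.5500 ≈ 71.61.
Rounding up, n = 72.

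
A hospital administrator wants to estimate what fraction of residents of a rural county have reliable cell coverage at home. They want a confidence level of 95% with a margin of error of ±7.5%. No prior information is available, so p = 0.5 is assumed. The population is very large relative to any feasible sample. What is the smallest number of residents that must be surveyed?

For 95% confidence, z = 1.960.
With p = 0.5, p(1−p) = 0.25.
n = z²·p(1−p)/E² = 1.960² × 0.2500 / 0.075² = 3.8416 × 0.2500 / 0.005625 ≈ 170.74.
Rounding up gives n = 171.

171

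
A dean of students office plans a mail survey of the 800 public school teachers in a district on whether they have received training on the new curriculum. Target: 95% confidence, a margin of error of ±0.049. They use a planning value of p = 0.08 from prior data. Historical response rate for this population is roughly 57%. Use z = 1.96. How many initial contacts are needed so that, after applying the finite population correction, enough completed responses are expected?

181

Completed interviews needed (unadjusted): n₀ = 1.96² × 0.0736 / 0.049² ≈ 117.76 → 118.
FPC for N = 800: n = 118 / (1 + 117/800) = 118 / 1.1462 ≈ 102.94 → 103.
At a 57% response rate, contacts needed = 103 / 0.57 ≈ 180.70 → 181.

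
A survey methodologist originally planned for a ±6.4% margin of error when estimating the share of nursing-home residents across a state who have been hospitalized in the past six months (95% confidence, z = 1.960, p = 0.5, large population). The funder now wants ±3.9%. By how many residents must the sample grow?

397

At ±6.4%: n = 1.960² × 0.2500 / 0.064² ≈ 234.47 → 235.
At ±3.9%: n = 1.960² × 0.2500 / 0.039² ≈ 631.43 → 632.
Additional respondents: 632 − 235 = 397.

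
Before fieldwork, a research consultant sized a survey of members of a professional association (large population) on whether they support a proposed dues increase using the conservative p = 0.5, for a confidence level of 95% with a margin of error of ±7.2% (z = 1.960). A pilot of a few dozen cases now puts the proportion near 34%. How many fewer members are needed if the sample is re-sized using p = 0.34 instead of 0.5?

Conservative (p = 0.5): n = 1.960² × 0.25 / 0.072² ≈ 185.26 → 186.
Using p = 0.34: p(1−p) = 0.2244, so n = 1.960² × 0.2244 / 0.072² ≈ 166.29 → 167.
Reduction: 186 − 167 = 19.

19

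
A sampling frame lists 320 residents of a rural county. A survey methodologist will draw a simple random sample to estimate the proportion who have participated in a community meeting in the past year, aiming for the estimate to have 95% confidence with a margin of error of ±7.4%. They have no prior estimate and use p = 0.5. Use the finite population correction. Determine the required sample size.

For 95% confidence, z = 1.960.
Unadjusted: n₀ = 1.960² × 0.50 × 0.50 / 0.074² ≈ 175.38, so n₀ = 176.
Finite population correction with N = 320: n = n₀ / (1 + (n₀−1)/N) = 176 / (1 + 175/320) = 176 / 1.5469 ≈ 113.78.
Rounding up, n = 114.

114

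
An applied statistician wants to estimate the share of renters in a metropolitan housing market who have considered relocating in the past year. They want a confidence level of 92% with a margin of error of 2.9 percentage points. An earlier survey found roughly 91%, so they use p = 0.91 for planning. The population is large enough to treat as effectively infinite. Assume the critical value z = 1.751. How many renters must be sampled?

With p = 0.91, p(1−p) = 0.0819.
n = z²·p(1−p)/E² = 1.751² × 0.0819 / 0.029² = 3.0660 × 0.0819 / 0.000841 ≈ 298.58.
Rounding up gives n = 299.

299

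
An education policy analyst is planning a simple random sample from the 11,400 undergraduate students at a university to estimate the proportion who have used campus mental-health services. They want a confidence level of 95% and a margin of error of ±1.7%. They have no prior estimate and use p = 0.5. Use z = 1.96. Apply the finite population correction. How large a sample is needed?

2574

Unadjusted: n₀ = 1.96² × 0.50 × 0.50 / 0.017² ≈ 3323.18, so n₀ = 3324.
Finite population correction with N = 11,400: n = n₀ / (1 + (n₀−1)/N) = 3324 / (1 + 3323/11400) = 3324 / 1.2915 ≈ 2573.77.
Rounding up, n = 2574.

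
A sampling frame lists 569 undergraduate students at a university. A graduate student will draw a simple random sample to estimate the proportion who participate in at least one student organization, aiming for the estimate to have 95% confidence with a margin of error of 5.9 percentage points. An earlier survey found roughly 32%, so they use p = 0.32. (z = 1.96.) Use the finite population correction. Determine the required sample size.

Unadjusted: n₀ = 1.96² × 0.32 × 0.68 / 0.059² ≈ 240.14, so n₀ = 241.
Finite population correction with N = 569: n = n₀ / (1 + (n₀−1)/N) = 241 / (1 + 240/569) = 241 / 1.4218 ≈ 169.50.
Rounding up, n = 170.

170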